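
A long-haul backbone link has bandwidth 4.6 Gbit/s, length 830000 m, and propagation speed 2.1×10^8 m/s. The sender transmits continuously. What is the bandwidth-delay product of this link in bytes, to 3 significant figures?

2270000 bytes

Propagation delay = 830000 / 210000000 = 0.00395238 s.
BDP = R × t_prop = 4600000000 × 0.00395238 = 18181000 bits.
In bytes: 18181000/8 = 2270000 bytes.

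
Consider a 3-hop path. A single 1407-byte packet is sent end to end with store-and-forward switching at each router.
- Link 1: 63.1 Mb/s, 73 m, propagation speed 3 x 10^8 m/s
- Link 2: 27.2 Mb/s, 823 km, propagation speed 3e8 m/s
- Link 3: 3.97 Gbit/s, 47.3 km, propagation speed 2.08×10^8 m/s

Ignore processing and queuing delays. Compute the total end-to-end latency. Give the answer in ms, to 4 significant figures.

L = 1407 × 8 = 11256 bits.
Transmission delays (L/R per hop): 0.178384, 0.413824, 0.00283526 ms; sum = 0.595042 ms.
Propagation delays (d/s per hop): 0.000243333, 2.74333, 0.227404 ms; sum = 2.97098 ms.
End-to-end = 3.566 ms.

3.566 ms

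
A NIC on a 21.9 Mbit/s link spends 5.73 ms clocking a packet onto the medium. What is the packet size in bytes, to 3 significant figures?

L = R × t_tx = 21900000 b/s × 0.00573 s = 125487 bits.
In bytes: 125487 / 8 = 15700 bytes.

15700 bytes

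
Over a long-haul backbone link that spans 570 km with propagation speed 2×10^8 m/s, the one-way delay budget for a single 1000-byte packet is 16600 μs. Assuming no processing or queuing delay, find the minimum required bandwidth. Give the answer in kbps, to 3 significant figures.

L = 8000 bits.
Propagation delay = 570000 / 200000000 = 2850 μs.
Transmission budget = 16600 − 2850 = 13750 μs.
R ≥ L / t_tx = 8000 bits / 0.01375 s = 582 kbps.

582 kbps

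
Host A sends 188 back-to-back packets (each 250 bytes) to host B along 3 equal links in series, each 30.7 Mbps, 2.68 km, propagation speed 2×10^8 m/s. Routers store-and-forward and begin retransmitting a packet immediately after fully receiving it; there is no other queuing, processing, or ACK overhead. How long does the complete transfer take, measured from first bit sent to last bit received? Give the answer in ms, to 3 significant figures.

12.4 ms

Per-hop transmission t_tx = L/R = 2000/30700000 = 0.0651466 ms.
Per-hop propagation t_prop = 2680/200000000 = 0.0134 ms.
Pipeline fill: first packet needs 3·t_tx to clear all hops; remaining 187 packets each add one t_tx.
Total = (3+188-1)·t_tx + 3·t_prop = 190·0.0651466 + 3·0.0134 = 12.4 ms.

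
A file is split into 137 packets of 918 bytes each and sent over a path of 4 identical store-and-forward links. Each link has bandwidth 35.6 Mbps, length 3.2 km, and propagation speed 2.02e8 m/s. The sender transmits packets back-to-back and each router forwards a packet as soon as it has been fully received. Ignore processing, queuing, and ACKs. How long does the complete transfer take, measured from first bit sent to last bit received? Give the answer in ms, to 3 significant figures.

Per-hop transmission t_tx = L/R = 7344/35600000 = 0.206292 ms.
Per-hop propagation t_prop = 3200/202000000 = 0.0158416 ms.
Pipeline fill: first packet needs 4·t_tx to clear all hops; remaining 136 packets each add one t_tx.
Total = (4+137-1)·t_tx + 4·t_prop = 140·0.206292 + 4·0.0158416 = 28.9 ms.

28.9 ms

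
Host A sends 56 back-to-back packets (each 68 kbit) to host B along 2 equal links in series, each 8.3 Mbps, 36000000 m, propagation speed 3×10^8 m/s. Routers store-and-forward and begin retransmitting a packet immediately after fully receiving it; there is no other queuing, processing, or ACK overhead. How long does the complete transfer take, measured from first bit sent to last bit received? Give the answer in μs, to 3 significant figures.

Per-hop transmission t_tx = L/R = 68000/8.3e+06 = 8192.77 μs.
Per-hop propagation t_prop = 36000000/300000000 = 120000 μs.
Pipeline fill: first packet needs 2·t_tx to clear all hops; remaining 55 packets each add one t_tx.
Total = (2+56-1)·t_tx + 2·t_prop = 57·8192.77 + 2·120000 = 707000 μs.

707000 μs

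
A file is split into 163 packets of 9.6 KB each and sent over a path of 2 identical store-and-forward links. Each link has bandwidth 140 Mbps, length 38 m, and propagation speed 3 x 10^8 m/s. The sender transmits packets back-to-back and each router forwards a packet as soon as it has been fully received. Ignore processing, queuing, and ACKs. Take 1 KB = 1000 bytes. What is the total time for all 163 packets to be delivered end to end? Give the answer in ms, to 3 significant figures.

90.0 ms

Per-hop transmission t_tx = L/R = 76800/140000000 = 0.548571 ms.
Per-hop propagation t_prop = 38/300000000 = 0.000126667 ms.
Pipeline fill: first packet needs 2·t_tx to clear all hops; remaining 162 packets each add one t_tx.
Total = (2+163-1)·t_tx + 2·t_prop = 164·0.548571 + 2·0.000126667 = 90.0 ms.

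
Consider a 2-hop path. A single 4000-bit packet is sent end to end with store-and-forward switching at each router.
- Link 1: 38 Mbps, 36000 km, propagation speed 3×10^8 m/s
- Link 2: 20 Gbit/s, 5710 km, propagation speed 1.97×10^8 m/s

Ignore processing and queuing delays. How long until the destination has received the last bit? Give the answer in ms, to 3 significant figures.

Transmission delays (L/R per hop): 0.105263, 0.0002 ms; sum = 0.105463 ms.
Propagation delays (d/s per hop): 120, 28.9848 ms; sum = 148.985 ms.
End-to-end = 149 ms.

149 ms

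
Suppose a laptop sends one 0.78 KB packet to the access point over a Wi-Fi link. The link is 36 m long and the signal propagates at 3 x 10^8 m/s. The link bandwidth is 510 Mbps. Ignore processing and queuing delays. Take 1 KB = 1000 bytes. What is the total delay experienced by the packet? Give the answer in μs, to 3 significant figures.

12.4 μs

L = 6240 bits.
Transmission delay = L/R = 6240 / 510000000 = 12.2353 μs.
Propagation delay = d/s = 36 m / 300000000 m/s = 0.12 μs.
Total = 12.4 μs.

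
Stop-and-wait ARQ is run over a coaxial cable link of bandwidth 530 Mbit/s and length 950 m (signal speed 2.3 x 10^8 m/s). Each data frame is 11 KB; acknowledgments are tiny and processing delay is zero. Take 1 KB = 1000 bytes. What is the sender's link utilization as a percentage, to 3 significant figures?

t_tx = L/R = 88000/530000000 = 0.000166038 s.
t_prop = 950/2.3e+08 = 4.13043e-06 s; RTT = 8.26087e-06 s.
Cycle = t_tx + RTT = 0.000174299 s.
Utilization = t_tx / cycle = 0.000166038/0.000174299 = 95.3 %.

95.3 %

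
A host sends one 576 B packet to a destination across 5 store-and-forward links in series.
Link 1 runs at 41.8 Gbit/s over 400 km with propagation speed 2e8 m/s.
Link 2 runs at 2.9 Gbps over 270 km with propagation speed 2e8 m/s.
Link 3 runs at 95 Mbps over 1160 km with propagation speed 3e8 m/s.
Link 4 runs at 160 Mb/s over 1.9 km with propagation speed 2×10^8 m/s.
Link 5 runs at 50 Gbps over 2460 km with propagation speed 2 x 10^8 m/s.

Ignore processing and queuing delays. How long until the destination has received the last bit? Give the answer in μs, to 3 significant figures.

L = 576 × 8 = 4608 bits.
Transmission delays (L/R per hop): 0.110239, 1.58897, 48.5053, 28.8, 0.09216 μs; sum = 79.0966 μs.
Propagation delays (d/s per hop): 2000, 1350, 3866.67, 9.5, 12300 μs; sum = 19526.2 μs.
End-to-end = 19600 μs.

19600 μs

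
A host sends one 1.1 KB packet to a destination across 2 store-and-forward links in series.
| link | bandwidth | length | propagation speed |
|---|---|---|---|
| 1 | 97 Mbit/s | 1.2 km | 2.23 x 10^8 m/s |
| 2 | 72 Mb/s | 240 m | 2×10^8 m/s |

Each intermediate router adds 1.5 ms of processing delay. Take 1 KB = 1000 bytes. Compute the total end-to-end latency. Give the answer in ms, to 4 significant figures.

1.720 ms

L = 8800 bits.
Transmission delays (L/R per hop): 0.0907216, 0.122222 ms; sum = 0.212944 ms.
Propagation delays (d/s per hop): 0.00538117, 0.0012 ms; sum = 0.00658117 ms.
Processing at 1 router(s): 1 × 1.5 ms = 1.5 ms.
End-to-end = 1.720 ms.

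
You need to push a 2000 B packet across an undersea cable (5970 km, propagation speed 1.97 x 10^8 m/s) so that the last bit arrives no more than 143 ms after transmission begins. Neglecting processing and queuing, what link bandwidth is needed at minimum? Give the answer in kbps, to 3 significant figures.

L = 16000 bits.
Propagation delay = 5970000 / 197000000 = 30.3046 ms.
Transmission budget = 143 − 30.3046 = 112.695 ms.
R ≥ L / t_tx = 16000 bits / 0.112695 s = 142 kbps.

142 kbps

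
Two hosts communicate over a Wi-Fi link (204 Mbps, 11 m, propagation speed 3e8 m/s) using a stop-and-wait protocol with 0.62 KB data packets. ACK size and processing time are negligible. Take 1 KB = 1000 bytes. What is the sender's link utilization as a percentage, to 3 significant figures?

t_tx = L/R = 4960/204000000 = 2.43137e-05 s.
t_prop = 11/300000000 = 3.66667e-08 s; RTT = 7.33333e-08 s.
Cycle = t_tx + RTT = 2.43871e-05 s.
Utilization = t_tx / cycle = 2.43137e-05/2.43871e-05 = 99.7 %.

99.7 %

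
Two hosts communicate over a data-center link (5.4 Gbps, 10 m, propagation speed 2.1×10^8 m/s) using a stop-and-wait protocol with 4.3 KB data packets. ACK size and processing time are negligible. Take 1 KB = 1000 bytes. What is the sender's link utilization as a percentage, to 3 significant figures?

98.5 %

t_tx = L/R = 34400/5400000000 = 6.37037e-06 s.
t_prop = 10/210000000 = 4.7619e-08 s; RTT = 9.52381e-08 s.
Cycle = t_tx + RTT = 6.46561e-06 s.
Utilization = t_tx / cycle = 6.37037e-06/6.46561e-06 = 98.5 %.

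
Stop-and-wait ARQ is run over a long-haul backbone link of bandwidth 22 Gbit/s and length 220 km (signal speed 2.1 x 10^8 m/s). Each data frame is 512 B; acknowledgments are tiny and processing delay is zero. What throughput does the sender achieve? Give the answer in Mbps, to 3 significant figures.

t_tx = L/R = 4096/22000000000 = 1.86182e-07 s.
t_prop = 220000/210000000 = 0.00104762 s; RTT = 0.00209524 s.
Cycle = t_tx + RTT = 0.00209542 s.
Throughput = L / cycle = 4096 / 0.00209542 = 1.95 Mbps.

1.95 Mbps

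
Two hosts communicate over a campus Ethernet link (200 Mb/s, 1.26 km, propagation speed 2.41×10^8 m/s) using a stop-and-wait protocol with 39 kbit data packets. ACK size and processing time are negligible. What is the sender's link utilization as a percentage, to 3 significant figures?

94.9 %

t_tx = L/R = 39000/200000000 = 0.000195 s.
t_prop = 1260/241000000 = 5.22822e-06 s; RTT = 1.04564e-05 s.
Cycle = t_tx + RTT = 0.000205456 s.
Utilization = t_tx / cycle = 0.000195/0.000205456 = 94.9 %.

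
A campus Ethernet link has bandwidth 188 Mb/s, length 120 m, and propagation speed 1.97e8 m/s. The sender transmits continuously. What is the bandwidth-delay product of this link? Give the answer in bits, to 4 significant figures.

Propagation delay = 120 / 197000000 = 6.09137e-07 s.
BDP = R × t_prop = 188000000 × 6.09137e-07 = 114.518 bits.

114.5 bits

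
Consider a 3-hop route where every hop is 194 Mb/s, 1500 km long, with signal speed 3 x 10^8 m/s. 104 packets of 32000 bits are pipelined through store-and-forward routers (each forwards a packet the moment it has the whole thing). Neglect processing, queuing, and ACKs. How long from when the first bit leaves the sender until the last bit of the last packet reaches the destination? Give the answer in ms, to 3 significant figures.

32.5 ms

Per-hop transmission t_tx = L/R = 32000/194000000 = 0.164948 ms.
Per-hop propagation t_prop = 1500000/300000000 = 5 ms.
Pipeline fill: first packet needs 3·t_tx to clear all hops; remaining 103 packets each add one t_tx.
Total = (3+104-1)·t_tx + 3·t_prop = 106·0.164948 + 3·5 = 32.5 ms.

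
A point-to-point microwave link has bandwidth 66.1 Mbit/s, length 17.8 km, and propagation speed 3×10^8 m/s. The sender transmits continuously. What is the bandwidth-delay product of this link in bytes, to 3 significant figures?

Propagation delay = 17800 / 300000000 = 5.93333e-05 s.
BDP = R × t_prop = 6.61e+07 × 5.93333e-05 = 3921.93 bits.
In bytes: 3921.93/8 = 490 bytes.

490 bytes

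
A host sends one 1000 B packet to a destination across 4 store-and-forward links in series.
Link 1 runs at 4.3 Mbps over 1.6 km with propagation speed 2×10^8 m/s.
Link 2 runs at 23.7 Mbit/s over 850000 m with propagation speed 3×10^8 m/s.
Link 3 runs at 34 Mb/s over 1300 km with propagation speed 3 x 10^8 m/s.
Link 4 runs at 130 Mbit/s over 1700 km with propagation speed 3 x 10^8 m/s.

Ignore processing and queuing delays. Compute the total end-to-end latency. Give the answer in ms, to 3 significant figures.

L = 1000 × 8 = 8000 bits.
Transmission delays (L/R per hop): 1.86047, 0.337553, 0.235294, 0.0615385 ms; sum = 2.49485 ms.
Propagation delays (d/s per hop): 0.008, 2.83333, 4.33333, 5.66667 ms; sum = 12.8413 ms.
End-to-end = 15.3 ms.

15.3 ms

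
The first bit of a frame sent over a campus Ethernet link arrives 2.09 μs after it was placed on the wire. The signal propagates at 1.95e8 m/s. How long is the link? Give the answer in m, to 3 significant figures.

d = s × t_prop = 195000000 × 2.09e-06 = 408 m.

408 m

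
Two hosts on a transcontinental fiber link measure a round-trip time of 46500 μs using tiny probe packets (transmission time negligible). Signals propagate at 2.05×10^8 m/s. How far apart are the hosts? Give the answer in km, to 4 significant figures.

One-way propagation = RTT/2 = 23250 μs.
d = s × t = 2.05e+08 × 0.02325 = 4766 km.

4766 km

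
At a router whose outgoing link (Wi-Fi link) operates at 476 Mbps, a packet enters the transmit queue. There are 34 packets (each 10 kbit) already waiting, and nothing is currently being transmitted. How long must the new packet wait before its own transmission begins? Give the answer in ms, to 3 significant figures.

0.714 ms

Each queued packet: L/R = 10000/476000000 = 0.0210084 ms.
34 queued → 0.714286 ms.
Queuing delay = 0.714 ms.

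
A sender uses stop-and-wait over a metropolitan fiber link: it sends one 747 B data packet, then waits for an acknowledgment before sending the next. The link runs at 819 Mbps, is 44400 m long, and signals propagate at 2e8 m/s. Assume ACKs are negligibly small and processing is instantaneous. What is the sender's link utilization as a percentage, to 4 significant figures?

1.617 %

t_tx = L/R = 5976/819000000 = 7.2967e-06 s.
t_prop = 44400/200000000 = 0.000222 s; RTT = 0.000444 s.
Cycle = t_tx + RTT = 0.000451297 s.
Utilization = t_tx / cycle = 7.2967e-06/0.000451297 = 1.617 %.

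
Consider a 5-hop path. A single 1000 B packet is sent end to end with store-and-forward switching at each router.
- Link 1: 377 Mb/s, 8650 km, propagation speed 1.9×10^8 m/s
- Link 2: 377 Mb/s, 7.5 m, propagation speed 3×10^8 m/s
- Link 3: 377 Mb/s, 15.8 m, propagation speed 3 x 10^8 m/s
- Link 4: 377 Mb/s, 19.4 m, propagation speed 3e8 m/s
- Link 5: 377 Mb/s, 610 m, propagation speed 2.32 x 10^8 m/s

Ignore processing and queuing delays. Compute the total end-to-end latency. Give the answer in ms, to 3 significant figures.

L = 1000 × 8 = 8000 bits.
Transmission delay per hop = L/R = 8000/377000000 = 0.0212202 ms; 5 hops → 0.106101 ms.
Propagation delays (d/s per hop): 45.5263, 2.5e-05, 5.26667e-05, 6.46667e-05, 0.00262931 ms; sum = 45.5291 ms.
End-to-end = 45.6 ms.

45.6 ms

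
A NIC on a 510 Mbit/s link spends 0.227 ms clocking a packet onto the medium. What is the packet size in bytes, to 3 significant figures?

L = R × t_tx = 510000000 b/s × 0.000227 s = 115770 bits.
In bytes: 115770 / 8 = 14500 bytes.

14500 bytes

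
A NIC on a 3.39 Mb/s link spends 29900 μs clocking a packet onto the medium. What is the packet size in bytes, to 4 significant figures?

12670 bytes

L = R × t_tx = 3390000 b/s × 0.0299 s = 101361 bits.
In bytes: 101361 / 8 = 12670 bytes.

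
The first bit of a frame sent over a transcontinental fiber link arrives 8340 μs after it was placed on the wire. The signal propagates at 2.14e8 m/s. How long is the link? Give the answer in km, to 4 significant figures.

d = s × t_prop = 214000000 × 0.00834 = 1785 km.

1785 km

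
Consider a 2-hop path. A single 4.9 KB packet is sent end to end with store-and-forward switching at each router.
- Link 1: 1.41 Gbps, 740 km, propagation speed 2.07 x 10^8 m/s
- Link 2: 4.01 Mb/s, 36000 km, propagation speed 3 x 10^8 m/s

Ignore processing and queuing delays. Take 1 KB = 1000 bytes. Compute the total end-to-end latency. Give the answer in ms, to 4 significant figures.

L = 39200 bits.
Transmission delays (L/R per hop): 0.0278014, 9.77556 ms; sum = 9.80336 ms.
Propagation delays (d/s per hop): 3.57488, 120 ms; sum = 123.575 ms.
End-to-end = 133.4 ms.

133.4 ms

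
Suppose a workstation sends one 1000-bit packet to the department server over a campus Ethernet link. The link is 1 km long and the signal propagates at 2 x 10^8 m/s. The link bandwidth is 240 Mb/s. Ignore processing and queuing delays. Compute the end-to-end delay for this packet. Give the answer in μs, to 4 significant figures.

Transmission delay = L/R = 1000 / 240000000 = 4.16667 μs.
Propagation delay = d/s = 1000 m / 200000000 m/s = 5 μs.
Total = 9.167 μs.

9.167 μs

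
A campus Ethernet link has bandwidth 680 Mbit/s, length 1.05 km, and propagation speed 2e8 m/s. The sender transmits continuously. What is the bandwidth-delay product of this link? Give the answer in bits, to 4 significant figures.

3570 bits

Propagation delay = 1050 / 200000000 = 5.25e-06 s.
BDP = R × t_prop = 680000000 × 5.25e-06 = 3570 bits.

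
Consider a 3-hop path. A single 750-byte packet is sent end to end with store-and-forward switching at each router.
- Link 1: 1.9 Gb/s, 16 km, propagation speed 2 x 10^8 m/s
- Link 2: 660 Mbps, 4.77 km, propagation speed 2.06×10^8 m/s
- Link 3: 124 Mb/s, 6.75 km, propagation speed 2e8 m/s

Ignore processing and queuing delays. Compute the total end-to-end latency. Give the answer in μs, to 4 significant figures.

L = 750 × 8 = 6000 bits.
Transmission delays (L/R per hop): 3.15789, 9.09091, 48.3871 μs; sum = 60.6359 μs.
Propagation delays (d/s per hop): 80, 23.1553, 33.75 μs; sum = 136.905 μs.
End-to-end = 197.5 μs.

197.5 μs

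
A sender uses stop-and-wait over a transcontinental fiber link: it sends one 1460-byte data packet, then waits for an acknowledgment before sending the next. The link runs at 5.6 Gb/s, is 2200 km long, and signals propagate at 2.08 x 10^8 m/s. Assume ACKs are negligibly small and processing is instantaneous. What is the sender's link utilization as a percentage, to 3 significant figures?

0.00986 %

t_tx = L/R = 11680/5600000000 = 2.08571e-06 s.
t_prop = 2200000/208000000 = 0.0105769 s; RTT = 0.0211538 s.
Cycle = t_tx + RTT = 0.0211559 s.
Utilization = t_tx / cycle = 2.08571e-06/0.0211559 = 0.00986 %.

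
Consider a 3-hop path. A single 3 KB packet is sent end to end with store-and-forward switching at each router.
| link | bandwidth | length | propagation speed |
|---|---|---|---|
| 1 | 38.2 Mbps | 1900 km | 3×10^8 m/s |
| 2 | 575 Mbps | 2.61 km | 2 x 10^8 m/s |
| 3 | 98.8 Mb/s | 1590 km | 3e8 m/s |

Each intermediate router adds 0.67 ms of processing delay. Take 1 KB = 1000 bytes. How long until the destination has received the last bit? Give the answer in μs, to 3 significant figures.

13900 μs

L = 24000 bits.
Transmission delays (L/R per hop): 628.272, 41.7391, 242.915 μs; sum = 912.926 μs.
Propagation delays (d/s per hop): 6333.33, 13.05, 5300 μs; sum = 11646.4 μs.
Processing at 2 router(s): 2 × 0.67 ms = 1340 μs.
End-to-end = 13900 μs.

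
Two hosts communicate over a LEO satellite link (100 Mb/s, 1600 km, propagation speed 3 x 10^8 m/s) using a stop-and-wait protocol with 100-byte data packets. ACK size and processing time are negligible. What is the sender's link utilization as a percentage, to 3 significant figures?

0.0749 %

t_tx = L/R = 800/100000000 = 8e-06 s.
t_prop = 1600000/300000000 = 0.00533333 s; RTT = 0.0106667 s.
Cycle = t_tx + RTT = 0.0106747 s.
Utilization = t_tx / cycle = 8e-06/0.0106747 = 0.0749 %.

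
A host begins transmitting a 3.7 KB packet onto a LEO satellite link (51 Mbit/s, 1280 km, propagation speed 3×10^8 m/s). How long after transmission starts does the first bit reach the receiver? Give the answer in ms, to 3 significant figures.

4.27 ms

First bit experiences only propagation delay: d/s = 1280000/300000000 = 4.27 ms.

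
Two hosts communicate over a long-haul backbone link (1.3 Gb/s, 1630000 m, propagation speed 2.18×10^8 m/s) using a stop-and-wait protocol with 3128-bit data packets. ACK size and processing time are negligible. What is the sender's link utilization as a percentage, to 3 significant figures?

t_tx = L/R = 3128/1300000000 = 2.40615e-06 s.
t_prop = 1630000/2.18e+08 = 0.00747706 s; RTT = 0.0149541 s.
Cycle = t_tx + RTT = 0.0149565 s.
Utilization = t_tx / cycle = 2.40615e-06/0.0149565 = 0.0161 %.

0.0161 %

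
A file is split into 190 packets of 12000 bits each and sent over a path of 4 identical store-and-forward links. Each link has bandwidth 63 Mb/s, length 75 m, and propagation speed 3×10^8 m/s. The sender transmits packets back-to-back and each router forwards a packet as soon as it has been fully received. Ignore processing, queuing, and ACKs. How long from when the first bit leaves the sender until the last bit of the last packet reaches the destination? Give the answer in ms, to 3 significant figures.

36.8 ms

Per-hop transmission t_tx = L/R = 12000/63000000 = 0.190476 ms.
Per-hop propagation t_prop = 75/300000000 = 0.00025 ms.
Pipeline fill: first packet needs 4·t_tx to clear all hops; remaining 189 packets each add one t_tx.
Total = (4+190-1)·t_tx + 4·t_prop = 193·0.190476 + 4·0.00025 = 36.8 ms.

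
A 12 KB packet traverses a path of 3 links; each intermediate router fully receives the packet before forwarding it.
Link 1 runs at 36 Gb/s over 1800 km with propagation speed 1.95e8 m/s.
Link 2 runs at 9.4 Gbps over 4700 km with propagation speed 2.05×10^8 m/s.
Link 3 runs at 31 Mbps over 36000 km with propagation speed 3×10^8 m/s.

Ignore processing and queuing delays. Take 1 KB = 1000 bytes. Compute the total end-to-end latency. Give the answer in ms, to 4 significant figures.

L = 96000 bits.
Transmission delays (L/R per hop): 0.00266667, 0.0102128, 3.09677 ms; sum = 3.10965 ms.
Propagation delays (d/s per hop): 9.23077, 22.9268, 120 ms; sum = 152.158 ms.
End-to-end = 155.3 ms.

155.3 ms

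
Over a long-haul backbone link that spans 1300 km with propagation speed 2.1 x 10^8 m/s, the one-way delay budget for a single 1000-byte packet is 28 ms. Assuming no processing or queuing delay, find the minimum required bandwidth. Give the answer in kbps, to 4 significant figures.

L = 8000 bits.
Propagation delay = 1300000 / 210000000 = 6.19048 ms.
Transmission budget = 28 − 6.19048 = 21.8095 ms.
R ≥ L / t_tx = 8000 bits / 0.0218095 s = 366.8 kbps.

366.8 kbps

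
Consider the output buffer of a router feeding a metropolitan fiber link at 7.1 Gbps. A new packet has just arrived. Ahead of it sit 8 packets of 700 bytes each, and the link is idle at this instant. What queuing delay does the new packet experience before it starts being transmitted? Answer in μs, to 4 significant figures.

Each queued packet: L/R = 5600/7100000000 = 0.788732 μs.
8 queued → 6.30986 μs.
Queuing delay = 6.310 μs.

6.310 μs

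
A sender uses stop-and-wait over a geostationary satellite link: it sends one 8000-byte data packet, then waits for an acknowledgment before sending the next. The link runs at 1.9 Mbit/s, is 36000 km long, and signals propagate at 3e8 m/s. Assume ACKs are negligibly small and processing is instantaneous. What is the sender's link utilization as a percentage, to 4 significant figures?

t_tx = L/R = 64000/1900000 = 0.0336842 s.
t_prop = 36000000/300000000 = 0.12 s; RTT = 0.24 s.
Cycle = t_tx + RTT = 0.273684 s.
Utilization = t_tx / cycle = 0.0336842/0.273684 = 12.31 %.

12.31 %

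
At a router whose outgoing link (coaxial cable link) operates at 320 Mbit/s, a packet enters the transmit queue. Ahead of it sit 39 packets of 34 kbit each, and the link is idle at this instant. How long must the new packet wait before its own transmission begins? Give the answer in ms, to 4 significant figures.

4.144 ms

Each queued packet: L/R = 34000/320000000 = 0.10625 ms.
39 queued → 4.14375 ms.
Queuing delay = 4.144 ms.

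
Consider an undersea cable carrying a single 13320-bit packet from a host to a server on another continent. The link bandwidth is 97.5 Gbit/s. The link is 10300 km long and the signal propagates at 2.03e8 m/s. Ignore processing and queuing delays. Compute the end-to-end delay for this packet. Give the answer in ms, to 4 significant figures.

50.74 ms

Transmission delay = L/R = 13320 / 97500000000 = 0.000136615 ms.
Propagation delay = d/s = 10300000 m / 2.03e+08 m/s = 50.7389 ms.
Total = 50.74 ms.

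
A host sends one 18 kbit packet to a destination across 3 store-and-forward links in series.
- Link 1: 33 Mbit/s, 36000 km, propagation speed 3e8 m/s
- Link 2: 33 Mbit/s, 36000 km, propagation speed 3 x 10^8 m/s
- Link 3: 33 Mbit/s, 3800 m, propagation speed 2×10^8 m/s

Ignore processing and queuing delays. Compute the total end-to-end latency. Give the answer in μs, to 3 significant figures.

242000 μs

L = 18000 bits.
Transmission delay per hop = L/R = 18000/33000000 = 545.455 μs; 3 hops → 1636.36 μs.
Propagation delays (d/s per hop): 120000, 120000, 19 μs; sum = 240019 μs.
End-to-end = 242000 μs.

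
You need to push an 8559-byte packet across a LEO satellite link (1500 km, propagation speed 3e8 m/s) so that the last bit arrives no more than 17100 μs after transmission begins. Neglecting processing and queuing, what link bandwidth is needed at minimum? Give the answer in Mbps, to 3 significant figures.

L = 68472 bits.
Propagation delay = 1500000 / 300000000 = 5000 μs.
Transmission budget = 17100 − 5000 = 12100 μs.
R ≥ L / t_tx = 68472 bits / 0.0121 s = 5.66 Mbps.

5.66 Mbps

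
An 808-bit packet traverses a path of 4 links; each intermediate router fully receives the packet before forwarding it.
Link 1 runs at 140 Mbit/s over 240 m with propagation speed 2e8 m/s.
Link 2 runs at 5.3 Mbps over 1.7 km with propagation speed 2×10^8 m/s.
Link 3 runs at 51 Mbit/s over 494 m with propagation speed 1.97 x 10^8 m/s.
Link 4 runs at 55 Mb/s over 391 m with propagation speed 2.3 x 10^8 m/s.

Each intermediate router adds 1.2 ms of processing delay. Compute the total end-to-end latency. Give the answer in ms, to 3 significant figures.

3.80 ms

Transmission delays (L/R per hop): 0.00577143, 0.152453, 0.0158431, 0.0146909 ms; sum = 0.188758 ms.
Propagation delays (d/s per hop): 0.0012, 0.0085, 0.00250761, 0.0017 ms; sum = 0.0139076 ms.
Processing at 3 router(s): 3 × 1.2 ms = 3.6 ms.
End-to-end = 3.80 ms.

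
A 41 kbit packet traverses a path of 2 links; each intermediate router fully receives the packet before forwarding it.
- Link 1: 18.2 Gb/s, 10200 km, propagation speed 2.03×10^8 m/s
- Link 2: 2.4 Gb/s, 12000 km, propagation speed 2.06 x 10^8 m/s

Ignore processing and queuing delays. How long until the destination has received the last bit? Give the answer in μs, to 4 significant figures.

108500 μs

L = 41000 bits.
Transmission delays (L/R per hop): 2.25275, 17.0833 μs; sum = 19.3361 μs.
Propagation delays (d/s per hop): 50246.3, 58252.4 μs; sum = 108499 μs.
End-to-end = 108500 μs.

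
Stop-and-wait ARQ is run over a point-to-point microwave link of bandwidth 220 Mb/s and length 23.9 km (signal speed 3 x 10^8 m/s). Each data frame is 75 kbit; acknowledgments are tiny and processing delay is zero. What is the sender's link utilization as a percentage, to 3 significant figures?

68.1 %

t_tx = L/R = 75000/220000000 = 0.000340909 s.
t_prop = 23900/300000000 = 7.96667e-05 s; RTT = 0.000159333 s.
Cycle = t_tx + RTT = 0.000500242 s.
Utilization = t_tx / cycle = 0.000340909/0.000500242 = 68.1 %.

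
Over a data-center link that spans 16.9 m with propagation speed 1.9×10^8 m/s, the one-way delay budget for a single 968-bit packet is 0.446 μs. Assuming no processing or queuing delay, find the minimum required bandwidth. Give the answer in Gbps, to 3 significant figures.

Propagation delay = 16.9 / 190000000 = 0.0889474 μs.
Transmission budget = 0.446 − 0.0889474 = 0.357053 μs.
R ≥ L / t_tx = 968 bits / 3.57053e-07 s = 2.71 Gbps.

2.71 Gbps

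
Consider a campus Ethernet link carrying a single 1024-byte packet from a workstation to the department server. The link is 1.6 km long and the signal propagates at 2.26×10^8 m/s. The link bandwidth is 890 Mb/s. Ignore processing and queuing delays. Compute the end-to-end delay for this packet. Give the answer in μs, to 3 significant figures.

16.3 μs

L = 1024 × 8 = 8192 bits.
Transmission delay = L/R = 8192 / 890000000 = 9.20449 μs.
Propagation delay = d/s = 1600 m / 2.26e+08 m/s = 7.07965 μs.
Total = 16.3 μs.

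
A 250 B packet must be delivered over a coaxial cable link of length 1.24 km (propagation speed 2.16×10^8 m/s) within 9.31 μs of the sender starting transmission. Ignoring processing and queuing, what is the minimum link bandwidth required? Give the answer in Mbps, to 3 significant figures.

L = 2000 bits.
Propagation delay = 1240 / 216000000 = 5.74074 μs.
Transmission budget = 9.31 − 5.74074 = 3.56926 μs.
R ≥ L / t_tx = 2000 bits / 3.56926e-06 s = 560 Mbps.

560 Mbps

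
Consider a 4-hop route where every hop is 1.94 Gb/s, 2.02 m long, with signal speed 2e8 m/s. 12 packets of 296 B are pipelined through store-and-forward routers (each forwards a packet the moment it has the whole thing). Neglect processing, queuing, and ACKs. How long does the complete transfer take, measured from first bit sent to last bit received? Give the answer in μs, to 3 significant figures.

Per-hop transmission t_tx = L/R = 2368/1940000000 = 1.22062 μs.
Per-hop propagation t_prop = 2.02/200000000 = 0.0101 μs.
Pipeline fill: first packet needs 4·t_tx to clear all hops; remaining 11 packets each add one t_tx.
Total = (4+12-1)·t_tx + 4·t_prop = 15·1.22062 + 4·0.0101 = 18.3 μs.

18.3 μs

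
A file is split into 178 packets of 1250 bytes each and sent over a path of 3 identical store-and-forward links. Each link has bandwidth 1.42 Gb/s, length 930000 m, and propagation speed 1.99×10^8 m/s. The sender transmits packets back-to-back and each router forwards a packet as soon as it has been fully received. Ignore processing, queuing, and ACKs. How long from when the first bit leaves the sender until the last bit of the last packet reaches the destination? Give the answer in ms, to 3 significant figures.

15.3 ms

Per-hop transmission t_tx = L/R = 10000/1420000000 = 0.00704225 ms.
Per-hop propagation t_prop = 930000/199000000 = 4.67337 ms.
Pipeline fill: first packet needs 3·t_tx to clear all hops; remaining 177 packets each add one t_tx.
Total = (3+178-1)·t_tx + 3·t_prop = 180·0.00704225 + 3·4.67337 = 15.3 ms.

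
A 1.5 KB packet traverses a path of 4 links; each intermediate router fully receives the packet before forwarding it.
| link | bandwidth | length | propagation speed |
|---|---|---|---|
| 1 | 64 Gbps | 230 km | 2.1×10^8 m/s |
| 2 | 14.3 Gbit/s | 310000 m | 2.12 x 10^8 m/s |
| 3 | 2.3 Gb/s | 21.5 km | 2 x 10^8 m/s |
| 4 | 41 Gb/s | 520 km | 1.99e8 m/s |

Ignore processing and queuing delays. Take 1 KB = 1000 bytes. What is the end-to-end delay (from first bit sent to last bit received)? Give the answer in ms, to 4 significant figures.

L = 12000 bits.
Transmission delays (L/R per hop): 0.0001875, 0.000839161, 0.00521739, 0.000292683 ms; sum = 0.00653674 ms.
Propagation delays (d/s per hop): 1.09524, 1.46226, 0.1075, 2.61307 ms; sum = 5.27807 ms.
End-to-end = 5.285 ms.

5.285 ms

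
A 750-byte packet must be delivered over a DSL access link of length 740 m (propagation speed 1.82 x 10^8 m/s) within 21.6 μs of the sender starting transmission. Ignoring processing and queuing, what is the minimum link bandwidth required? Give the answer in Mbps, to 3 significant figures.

L = 6000 bits.
Propagation delay = 740 / 182000000 = 4.06593 μs.
Transmission budget = 21.6 − 4.06593 = 17.5341 μs.
R ≥ L / t_tx = 6000 bits / 1.75341e-05 s = 342 Mbps.

342 Mbps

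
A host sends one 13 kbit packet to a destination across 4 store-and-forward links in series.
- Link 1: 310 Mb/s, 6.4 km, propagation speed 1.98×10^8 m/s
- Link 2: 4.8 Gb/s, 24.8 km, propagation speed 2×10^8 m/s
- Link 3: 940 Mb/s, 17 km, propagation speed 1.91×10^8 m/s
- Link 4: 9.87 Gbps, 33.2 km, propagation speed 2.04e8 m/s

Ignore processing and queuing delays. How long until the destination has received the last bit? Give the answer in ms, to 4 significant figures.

L = 13000 bits.
Transmission delays (L/R per hop): 0.0419355, 0.00270833, 0.0138298, 0.00131712 ms; sum = 0.0597907 ms.
Propagation delays (d/s per hop): 0.0323232, 0.124, 0.0890052, 0.162745 ms; sum = 0.408074 ms.
End-to-end = 0.4679 ms.

0.4679 ms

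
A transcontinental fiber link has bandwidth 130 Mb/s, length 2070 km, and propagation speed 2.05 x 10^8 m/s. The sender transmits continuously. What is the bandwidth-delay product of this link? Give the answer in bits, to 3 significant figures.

Propagation delay = 2070000 / 2.05e+08 = 0.0100976 s.
BDP = R × t_prop = 130000000 × 0.0100976 = 1312680 bits.

1310000 bits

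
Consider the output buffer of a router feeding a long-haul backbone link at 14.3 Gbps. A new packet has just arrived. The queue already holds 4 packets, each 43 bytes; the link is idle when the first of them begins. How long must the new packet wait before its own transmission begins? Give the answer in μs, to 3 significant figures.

Each queued packet: L/R = 344/14300000000 = 0.0240559 μs.
4 queued → 0.0962238 μs.
Queuing delay = 0.0962 μs.

0.0962 μs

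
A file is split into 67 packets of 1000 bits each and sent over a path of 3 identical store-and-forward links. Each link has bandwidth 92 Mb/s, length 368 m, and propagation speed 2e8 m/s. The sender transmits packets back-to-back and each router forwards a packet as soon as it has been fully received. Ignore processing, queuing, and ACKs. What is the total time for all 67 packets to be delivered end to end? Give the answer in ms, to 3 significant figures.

0.756 ms

Per-hop transmission t_tx = L/R = 1000/92000000 = 0.0108696 ms.
Per-hop propagation t_prop = 368/200000000 = 0.00184 ms.
Pipeline fill: first packet needs 3·t_tx to clear all hops; remaining 66 packets each add one t_tx.
Total = (3+67-1)·t_tx + 3·t_prop = 69·0.0108696 + 3·0.00184 = 0.756 ms.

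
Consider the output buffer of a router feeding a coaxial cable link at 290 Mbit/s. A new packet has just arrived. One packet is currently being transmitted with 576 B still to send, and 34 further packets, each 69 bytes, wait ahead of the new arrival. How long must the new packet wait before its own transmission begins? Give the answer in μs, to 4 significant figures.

Each queued packet: L/R = 552/290000000 = 1.90345 μs.
34 queued → 64.7172 μs.
Plus remaining 4608 bits of current packet: 15.8897 μs.
Queuing delay = 80.61 μs.

80.61 μs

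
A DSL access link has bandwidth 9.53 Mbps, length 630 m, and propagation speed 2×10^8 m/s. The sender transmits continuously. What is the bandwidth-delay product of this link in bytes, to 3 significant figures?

3.75 bytes

Propagation delay = 630 / 200000000 = 3.15e-06 s.
BDP = R × t_prop = 9530000 × 3.15e-06 = 30.0195 bits.
In bytes: 30.0195/8 = 3.75 bytes.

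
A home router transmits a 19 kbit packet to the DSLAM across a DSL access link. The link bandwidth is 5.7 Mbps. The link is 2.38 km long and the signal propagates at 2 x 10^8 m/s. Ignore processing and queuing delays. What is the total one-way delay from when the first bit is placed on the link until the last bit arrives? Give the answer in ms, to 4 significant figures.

L = 19000 bits.
Transmission delay = L/R = 19000 / 5700000 = 3.33333 ms.
Propagation delay = d/s = 2380 m / 200000000 m/s = 0.0119 ms.
Total = 3.345 ms.

3.345 ms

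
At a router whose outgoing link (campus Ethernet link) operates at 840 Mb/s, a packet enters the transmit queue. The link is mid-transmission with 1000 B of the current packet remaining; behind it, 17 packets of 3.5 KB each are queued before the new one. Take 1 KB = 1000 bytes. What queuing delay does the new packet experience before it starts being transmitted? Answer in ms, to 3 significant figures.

Each queued packet: L/R = 28000/840000000 = 0.0333333 ms.
17 queued → 0.566667 ms.
Plus remaining 8000 bits of current packet: 0.00952381 ms.
Queuing delay = 0.576 ms.

0.576 ms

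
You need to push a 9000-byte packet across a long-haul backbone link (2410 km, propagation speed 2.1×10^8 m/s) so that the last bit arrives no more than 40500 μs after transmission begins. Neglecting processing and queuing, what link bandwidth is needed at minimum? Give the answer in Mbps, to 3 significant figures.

L = 72000 bits.
Propagation delay = 2410000 / 210000000 = 11476.2 μs.
Transmission budget = 40500 − 11476.2 = 29023.8 μs.
R ≥ L / t_tx = 72000 bits / 0.0290238 s = 2.48 Mbps.

2.48 Mbps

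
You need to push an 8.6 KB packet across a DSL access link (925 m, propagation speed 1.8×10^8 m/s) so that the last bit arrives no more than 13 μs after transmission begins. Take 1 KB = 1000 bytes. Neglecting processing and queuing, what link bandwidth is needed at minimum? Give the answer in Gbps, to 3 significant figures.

L = 68800 bits.
Propagation delay = 925 / 180000000 = 5.13889 μs.
Transmission budget = 13 − 5.13889 = 7.86111 μs.
R ≥ L / t_tx = 68800 bits / 7.86111e-06 s = 8.75 Gbps.

8.75 Gbps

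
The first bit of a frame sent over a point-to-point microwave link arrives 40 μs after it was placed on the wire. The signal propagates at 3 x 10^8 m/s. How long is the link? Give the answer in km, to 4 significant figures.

d = s × t_prop = 300000000 × 4e-05 = 12.00 km.

12.00 km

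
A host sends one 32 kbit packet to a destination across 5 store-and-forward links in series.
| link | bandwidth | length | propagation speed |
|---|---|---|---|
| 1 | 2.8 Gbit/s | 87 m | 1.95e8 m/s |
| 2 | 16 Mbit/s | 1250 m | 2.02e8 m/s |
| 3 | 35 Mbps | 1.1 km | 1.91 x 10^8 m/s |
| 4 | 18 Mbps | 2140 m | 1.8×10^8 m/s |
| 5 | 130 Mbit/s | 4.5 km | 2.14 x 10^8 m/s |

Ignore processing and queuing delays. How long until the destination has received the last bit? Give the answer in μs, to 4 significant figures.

L = 32000 bits.
Transmission delays (L/R per hop): 11.4286, 2000, 914.286, 1777.78, 246.154 μs; sum = 4949.65 μs.
Propagation delays (d/s per hop): 0.446154, 6.18812, 5.75916, 11.8889, 21.028 μs; sum = 45.3104 μs.
End-to-end = 4995 μs.

4995 μs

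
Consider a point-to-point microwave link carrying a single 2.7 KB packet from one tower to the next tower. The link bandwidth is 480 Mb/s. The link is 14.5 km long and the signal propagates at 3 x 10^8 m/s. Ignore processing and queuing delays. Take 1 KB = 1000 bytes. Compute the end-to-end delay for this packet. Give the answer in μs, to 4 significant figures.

93.33 μs

L = 21600 bits.
Transmission delay = L/R = 21600 / 480000000 = 45 μs.
Propagation delay = d/s = 14500 m / 300000000 m/s = 48.3333 μs.
Total = 93.33 μs.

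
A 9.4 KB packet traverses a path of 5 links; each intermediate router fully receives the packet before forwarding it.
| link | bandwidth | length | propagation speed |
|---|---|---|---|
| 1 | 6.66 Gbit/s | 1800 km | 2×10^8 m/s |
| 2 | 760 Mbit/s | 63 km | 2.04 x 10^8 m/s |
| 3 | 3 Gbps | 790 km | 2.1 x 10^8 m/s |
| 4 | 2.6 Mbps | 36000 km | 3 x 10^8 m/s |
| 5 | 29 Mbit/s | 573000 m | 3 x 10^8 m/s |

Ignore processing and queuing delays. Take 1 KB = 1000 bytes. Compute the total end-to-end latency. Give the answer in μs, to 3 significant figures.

L = 75200 bits.
Transmission delays (L/R per hop): 11.2913, 98.9474, 25.0667, 28923.1, 2593.1 μs; sum = 31651.5 μs.
Propagation delays (d/s per hop): 9000, 308.824, 3761.9, 120000, 1910 μs; sum = 134981 μs.
End-to-end = 167000 μs.

167000 μs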